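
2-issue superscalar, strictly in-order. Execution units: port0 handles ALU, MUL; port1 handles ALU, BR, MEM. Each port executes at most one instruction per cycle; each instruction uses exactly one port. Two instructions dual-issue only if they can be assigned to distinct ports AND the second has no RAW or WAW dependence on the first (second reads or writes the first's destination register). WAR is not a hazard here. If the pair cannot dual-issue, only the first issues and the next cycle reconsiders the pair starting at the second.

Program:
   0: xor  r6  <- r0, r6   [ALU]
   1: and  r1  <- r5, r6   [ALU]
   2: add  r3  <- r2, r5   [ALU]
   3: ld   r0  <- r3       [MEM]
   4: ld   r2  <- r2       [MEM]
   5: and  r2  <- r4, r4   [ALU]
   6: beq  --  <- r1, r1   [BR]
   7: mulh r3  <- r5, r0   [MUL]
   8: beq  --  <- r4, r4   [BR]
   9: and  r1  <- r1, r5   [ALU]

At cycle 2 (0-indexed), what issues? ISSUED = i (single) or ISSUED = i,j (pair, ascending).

ISSUED = 3

[0] i0  xor.ALU  -- RAW r6
[1] i1,i2  and.ALU/add.ALU  -- dual
[2] i3  ld.MEM  -- no-port MEM/MEM
[3] i4  ld.MEM  -- WAW r2
[4] i5,i6  and.ALU/beq.BR  -- dual
[5] i7,i8  mulh.MUL/beq.BR  -- dual
[6] i9  and.ALU  -- tail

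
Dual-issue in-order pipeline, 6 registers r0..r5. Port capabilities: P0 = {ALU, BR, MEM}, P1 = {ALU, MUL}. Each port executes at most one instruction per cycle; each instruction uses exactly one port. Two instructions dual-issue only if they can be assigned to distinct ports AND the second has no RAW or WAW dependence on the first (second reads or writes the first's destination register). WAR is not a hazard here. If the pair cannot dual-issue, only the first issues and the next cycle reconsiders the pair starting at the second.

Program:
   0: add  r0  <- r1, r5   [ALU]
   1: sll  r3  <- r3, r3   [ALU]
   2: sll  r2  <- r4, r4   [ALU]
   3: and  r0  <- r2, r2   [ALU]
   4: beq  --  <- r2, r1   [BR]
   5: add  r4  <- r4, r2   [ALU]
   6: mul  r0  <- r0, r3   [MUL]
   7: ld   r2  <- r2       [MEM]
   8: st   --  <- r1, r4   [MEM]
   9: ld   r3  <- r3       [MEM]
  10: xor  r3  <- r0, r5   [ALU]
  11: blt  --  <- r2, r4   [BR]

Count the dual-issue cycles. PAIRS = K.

[0] i0&i1  add;sll  -- pair
[1] i2  sll  -- RAW r2
[2] i3&i4  and;beq  -- pair
[3] i5&i6  add;mul  -- pair
[4] i7  ld  -- no-port MEM/MEM
[5] i8  st  -- no-port MEM/MEM
[6] i9  ld  -- WAW r3
[7] i10&i11  xor;blt  -- pair

PAIRS = 4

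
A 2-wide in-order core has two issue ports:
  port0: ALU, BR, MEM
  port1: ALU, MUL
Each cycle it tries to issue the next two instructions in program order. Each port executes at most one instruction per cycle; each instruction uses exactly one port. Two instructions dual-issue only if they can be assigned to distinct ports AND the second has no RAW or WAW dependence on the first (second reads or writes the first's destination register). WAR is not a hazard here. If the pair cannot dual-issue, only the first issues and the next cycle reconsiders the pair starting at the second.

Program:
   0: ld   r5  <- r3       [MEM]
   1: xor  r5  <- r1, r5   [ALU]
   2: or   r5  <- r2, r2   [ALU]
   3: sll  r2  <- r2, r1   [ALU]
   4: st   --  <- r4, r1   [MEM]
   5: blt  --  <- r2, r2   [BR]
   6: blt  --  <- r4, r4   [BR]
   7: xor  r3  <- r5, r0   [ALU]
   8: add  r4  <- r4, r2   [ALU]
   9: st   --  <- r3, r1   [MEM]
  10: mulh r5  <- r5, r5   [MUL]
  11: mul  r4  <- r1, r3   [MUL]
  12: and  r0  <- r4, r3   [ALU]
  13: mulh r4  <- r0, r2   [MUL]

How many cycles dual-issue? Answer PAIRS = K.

PAIRS = 3

  cy0 -> i0 (ld.MEM) RAW+WAW r5
  cy1 -> i1 (xor.ALU) WAW r5
  cy2 -> i2,i3 (or.ALU;sll.ALU) pair
  cy3 -> i4 (st.MEM) no-port MEM/BR
  cy4 -> i5 (blt.BR) no-port BR/BR
  cy5 -> i6,i7 (blt.BR;xor.ALU) pair
  cy6 -> i8,i9 (add.ALU;st.MEM) pair
  cy7 -> i10 (mulh.MUL) no-port MUL/MUL
  cy8 -> i11 (mul.MUL) RAW r4
  cy9 -> i12 (and.ALU) RAW r0
  cy10 -> i13 (mulh.MUL) tail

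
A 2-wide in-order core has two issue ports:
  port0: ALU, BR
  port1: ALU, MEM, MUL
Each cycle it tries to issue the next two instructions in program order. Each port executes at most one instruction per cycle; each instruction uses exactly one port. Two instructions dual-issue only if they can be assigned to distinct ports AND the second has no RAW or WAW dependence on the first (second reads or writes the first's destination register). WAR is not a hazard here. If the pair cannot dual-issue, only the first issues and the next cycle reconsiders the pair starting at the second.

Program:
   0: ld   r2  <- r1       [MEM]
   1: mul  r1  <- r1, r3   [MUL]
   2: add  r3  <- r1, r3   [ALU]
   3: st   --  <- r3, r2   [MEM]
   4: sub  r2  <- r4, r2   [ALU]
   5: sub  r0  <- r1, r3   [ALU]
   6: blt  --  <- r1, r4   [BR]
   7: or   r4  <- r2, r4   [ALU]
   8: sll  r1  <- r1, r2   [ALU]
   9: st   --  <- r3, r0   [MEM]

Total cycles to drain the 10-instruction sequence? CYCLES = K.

#0 head=0: ld i0 no-port MEM/MUL
#1 head=1: mul i1 RAW r1
#2 head=2: add i2 RAW r3
#3 head=3: st;sub i3+i4 2-wide
#4 head=5: sub;blt i5+i6 2-wide
#5 head=7: or;sll i7+i8 2-wide
#6 head=9: st i9 tail

CYCLES = 7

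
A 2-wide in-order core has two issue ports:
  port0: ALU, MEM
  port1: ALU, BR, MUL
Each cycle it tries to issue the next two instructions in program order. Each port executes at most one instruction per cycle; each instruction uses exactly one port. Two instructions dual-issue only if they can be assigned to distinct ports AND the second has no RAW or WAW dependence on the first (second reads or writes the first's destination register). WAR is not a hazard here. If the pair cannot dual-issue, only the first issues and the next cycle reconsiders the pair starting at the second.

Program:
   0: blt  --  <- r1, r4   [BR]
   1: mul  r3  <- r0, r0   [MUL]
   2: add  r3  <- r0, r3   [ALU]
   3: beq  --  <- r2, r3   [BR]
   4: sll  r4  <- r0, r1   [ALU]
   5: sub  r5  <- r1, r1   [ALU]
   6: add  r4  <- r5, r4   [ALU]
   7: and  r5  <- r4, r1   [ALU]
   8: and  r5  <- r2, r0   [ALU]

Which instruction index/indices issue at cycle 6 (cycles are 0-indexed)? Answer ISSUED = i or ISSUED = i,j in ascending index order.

0. blt @i0  | no-port BR/MUL
1. mul @i1  | RAW+WAW r3
2. add @i2  | RAW r3
3. beq;sll @i3,i4  | 2-wide
4. sub @i5  | RAW r5
5. add @i6  | RAW r4
6. and @i7  | WAW r5
7. and @i8  | tail

ISSUED = 7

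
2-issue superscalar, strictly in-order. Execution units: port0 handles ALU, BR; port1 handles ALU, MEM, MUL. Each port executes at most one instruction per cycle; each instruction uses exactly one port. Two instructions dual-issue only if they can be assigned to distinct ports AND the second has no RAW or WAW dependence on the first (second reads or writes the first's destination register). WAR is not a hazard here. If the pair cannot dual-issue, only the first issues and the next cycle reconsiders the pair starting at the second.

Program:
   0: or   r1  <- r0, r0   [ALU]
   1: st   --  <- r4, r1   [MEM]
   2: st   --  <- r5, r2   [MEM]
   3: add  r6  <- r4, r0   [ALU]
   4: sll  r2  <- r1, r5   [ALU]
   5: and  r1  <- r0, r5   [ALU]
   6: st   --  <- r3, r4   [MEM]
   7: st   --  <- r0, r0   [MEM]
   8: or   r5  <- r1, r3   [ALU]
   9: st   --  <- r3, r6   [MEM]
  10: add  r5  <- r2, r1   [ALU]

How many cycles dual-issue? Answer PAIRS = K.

PAIRS = 4

t=0 i0:or ; RAW r1
t=1 i1:st ; no-port MEM/MEM
t=2 i2/i3:st/add ; dual
t=3 i4/i5:sll/and ; dual
t=4 i6:st ; no-port MEM/MEM
t=5 i7/i8:st/or ; dual
t=6 i9/i10:st/add ; dual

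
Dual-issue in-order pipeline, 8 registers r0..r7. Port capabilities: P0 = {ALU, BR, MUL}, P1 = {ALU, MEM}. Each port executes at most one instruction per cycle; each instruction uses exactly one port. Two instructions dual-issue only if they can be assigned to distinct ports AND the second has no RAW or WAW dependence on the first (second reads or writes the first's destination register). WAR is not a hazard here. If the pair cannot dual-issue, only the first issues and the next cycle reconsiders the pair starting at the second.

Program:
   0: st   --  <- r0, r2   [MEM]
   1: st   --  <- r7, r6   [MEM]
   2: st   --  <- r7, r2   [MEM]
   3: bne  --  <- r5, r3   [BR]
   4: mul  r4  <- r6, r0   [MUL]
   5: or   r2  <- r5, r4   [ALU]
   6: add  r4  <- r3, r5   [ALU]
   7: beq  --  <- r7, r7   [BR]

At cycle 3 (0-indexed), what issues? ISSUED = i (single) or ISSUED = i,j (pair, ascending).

ISSUED = 4

#0 head=0: st.MEM i0 no-port MEM/MEM
#1 head=1: st.MEM i1 no-port MEM/MEM
#2 head=2: st.MEM/bne.BR i2+i3 2-wide
#3 head=4: mul.MUL i4 RAW r4
#4 head=5: or.ALU/add.ALU i5+i6 2-wide
#5 head=7: beq.BR i7 tail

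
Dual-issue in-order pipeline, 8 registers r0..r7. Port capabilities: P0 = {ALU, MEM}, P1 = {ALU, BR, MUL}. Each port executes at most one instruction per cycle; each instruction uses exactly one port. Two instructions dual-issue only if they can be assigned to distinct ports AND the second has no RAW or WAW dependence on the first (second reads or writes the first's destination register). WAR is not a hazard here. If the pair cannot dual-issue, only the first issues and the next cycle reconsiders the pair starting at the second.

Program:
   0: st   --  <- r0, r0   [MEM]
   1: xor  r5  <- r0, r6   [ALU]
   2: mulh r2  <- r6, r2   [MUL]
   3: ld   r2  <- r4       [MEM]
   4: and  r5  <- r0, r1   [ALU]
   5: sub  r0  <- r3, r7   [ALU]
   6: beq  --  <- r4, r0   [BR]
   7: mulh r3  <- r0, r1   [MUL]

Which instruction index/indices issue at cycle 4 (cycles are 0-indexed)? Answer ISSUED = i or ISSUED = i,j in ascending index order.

c0: i0,i1 st;xor  2-wide
c1: i2 mulh  WAW r2
c2: i3,i4 ld;and  2-wide
c3: i5 sub  RAW r0
c4: i6 beq  no-port BR/MUL
c5: i7 mulh  tail

ISSUED = 6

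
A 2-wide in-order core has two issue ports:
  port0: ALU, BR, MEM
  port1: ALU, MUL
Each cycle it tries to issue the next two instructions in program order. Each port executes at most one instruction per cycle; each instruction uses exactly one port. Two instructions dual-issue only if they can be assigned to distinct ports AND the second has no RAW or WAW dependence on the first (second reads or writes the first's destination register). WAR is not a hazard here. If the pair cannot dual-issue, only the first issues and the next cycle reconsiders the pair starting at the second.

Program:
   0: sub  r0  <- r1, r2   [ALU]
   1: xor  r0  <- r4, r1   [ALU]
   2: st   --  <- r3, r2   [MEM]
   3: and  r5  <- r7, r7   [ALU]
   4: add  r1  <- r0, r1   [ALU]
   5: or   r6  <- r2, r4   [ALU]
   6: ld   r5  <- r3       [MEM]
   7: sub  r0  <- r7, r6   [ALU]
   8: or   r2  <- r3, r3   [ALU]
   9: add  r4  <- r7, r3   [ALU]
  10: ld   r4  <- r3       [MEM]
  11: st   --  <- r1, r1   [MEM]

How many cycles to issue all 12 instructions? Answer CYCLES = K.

CYCLES = 8

[0] i0  sub  -- WAW r0
[1] i1/i2  xor/st  -- dual
[2] i3/i4  and/add  -- dual
[3] i5/i6  or/ld  -- dual
[4] i7/i8  sub/or  -- dual
[5] i9  add  -- WAW r4
[6] i10  ld  -- no-port MEM/MEM
[7] i11  st  -- tail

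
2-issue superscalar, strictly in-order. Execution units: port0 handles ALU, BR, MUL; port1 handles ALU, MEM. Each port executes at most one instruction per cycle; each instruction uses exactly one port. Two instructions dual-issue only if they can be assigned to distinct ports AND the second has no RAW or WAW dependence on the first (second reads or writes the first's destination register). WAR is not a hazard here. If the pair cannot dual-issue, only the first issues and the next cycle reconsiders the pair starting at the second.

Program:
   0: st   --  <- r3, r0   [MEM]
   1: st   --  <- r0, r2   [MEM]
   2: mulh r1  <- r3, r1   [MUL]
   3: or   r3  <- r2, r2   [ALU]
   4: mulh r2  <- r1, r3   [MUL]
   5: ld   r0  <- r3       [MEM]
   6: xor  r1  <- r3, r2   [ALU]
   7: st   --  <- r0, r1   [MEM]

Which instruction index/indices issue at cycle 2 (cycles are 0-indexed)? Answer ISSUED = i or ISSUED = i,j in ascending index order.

[0] i0  st  -- no-port MEM/MEM
[1] i1+i2  st+mulh  -- pair
[2] i3  or  -- RAW r3
[3] i4+i5  mulh+ld  -- pair
[4] i6  xor  -- RAW r1
[5] i7  st  -- tail

ISSUED = 3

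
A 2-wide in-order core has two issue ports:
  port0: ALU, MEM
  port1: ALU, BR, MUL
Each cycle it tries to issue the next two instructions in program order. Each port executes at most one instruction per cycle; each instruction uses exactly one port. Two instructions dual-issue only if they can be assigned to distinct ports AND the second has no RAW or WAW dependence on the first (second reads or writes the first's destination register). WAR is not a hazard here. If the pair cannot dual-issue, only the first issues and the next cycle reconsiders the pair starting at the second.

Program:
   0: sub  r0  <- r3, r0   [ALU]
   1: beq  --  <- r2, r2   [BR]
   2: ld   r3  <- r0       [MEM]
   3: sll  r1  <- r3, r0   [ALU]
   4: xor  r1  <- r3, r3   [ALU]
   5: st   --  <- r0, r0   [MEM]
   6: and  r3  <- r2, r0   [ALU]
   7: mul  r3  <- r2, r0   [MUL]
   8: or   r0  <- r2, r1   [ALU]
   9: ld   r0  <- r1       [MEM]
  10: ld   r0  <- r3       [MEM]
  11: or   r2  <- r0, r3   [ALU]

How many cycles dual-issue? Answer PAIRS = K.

PAIRS = 3

c0: i0,i1 sub.ALU/beq.BR  pair
c1: i2 ld.MEM  RAW r3
c2: i3 sll.ALU  WAW r1
c3: i4,i5 xor.ALU/st.MEM  pair
c4: i6 and.ALU  WAW r3
c5: i7,i8 mul.MUL/or.ALU  pair
c6: i9 ld.MEM  no-port MEM/MEM
c7: i10 ld.MEM  RAW r0
c8: i11 or.ALU  tail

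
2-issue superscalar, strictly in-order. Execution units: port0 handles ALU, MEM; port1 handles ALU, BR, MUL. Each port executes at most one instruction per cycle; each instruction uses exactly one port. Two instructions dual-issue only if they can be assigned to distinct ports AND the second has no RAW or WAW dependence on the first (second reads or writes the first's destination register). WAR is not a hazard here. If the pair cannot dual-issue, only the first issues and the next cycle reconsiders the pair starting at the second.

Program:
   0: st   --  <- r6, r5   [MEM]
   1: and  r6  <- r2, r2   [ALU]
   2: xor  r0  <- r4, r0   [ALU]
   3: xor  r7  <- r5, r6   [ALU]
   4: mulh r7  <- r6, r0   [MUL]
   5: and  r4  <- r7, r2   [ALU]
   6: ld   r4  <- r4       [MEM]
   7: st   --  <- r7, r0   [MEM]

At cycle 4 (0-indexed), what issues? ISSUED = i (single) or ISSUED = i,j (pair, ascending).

0. st/and @i0,i1  | 2-wide
1. xor/xor @i2,i3  | 2-wide
2. mulh @i4  | RAW r7
3. and @i5  | RAW+WAW r4
4. ld @i6  | no-port MEM/MEM
5. st @i7  | tail

ISSUED = 6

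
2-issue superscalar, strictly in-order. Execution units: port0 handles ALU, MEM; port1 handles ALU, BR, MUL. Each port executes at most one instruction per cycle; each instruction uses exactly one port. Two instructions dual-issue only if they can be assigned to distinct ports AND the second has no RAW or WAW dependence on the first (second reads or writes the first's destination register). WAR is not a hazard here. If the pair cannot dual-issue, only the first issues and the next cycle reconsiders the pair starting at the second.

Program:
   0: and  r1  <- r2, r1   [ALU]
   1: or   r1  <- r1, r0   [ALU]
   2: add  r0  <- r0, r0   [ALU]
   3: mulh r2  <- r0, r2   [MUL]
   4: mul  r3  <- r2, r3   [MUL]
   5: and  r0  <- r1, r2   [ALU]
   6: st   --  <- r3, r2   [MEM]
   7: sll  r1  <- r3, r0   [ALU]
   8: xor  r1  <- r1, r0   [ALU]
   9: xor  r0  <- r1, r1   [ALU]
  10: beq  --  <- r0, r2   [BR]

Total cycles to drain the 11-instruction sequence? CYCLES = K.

#0 head=0: and.ALU i0 RAW+WAW r1
#1 head=1: or.ALU+add.ALU i1&i2 2-wide
#2 head=3: mulh.MUL i3 no-port MUL/MUL
#3 head=4: mul.MUL+and.ALU i4&i5 2-wide
#4 head=6: st.MEM+sll.ALU i6&i7 2-wide
#5 head=8: xor.ALU i8 RAW r1
#6 head=9: xor.ALU i9 RAW r0
#7 head=10: beq.BR i10 tail

CYCLES = 8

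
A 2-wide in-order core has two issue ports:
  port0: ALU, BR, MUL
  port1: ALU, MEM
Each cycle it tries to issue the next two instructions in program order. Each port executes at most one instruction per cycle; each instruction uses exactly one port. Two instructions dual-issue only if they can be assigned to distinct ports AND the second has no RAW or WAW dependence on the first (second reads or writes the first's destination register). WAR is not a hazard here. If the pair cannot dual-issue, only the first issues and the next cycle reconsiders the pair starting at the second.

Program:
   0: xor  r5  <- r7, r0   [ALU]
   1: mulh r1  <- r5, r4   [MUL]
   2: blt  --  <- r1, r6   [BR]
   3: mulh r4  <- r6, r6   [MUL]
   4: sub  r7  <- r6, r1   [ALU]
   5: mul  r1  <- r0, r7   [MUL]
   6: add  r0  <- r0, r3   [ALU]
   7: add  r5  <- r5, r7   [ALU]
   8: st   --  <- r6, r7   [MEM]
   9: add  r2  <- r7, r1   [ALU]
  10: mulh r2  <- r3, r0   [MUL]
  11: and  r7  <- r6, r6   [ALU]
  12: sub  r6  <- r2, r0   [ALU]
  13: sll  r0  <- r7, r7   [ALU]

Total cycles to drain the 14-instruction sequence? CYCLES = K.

CYCLES = 9

c0: i0 xor.ALU  RAW r5
c1: i1 mulh.MUL  no-port MUL/BR
c2: i2 blt.BR  no-port BR/MUL
c3: i3/i4 mulh.MUL+sub.ALU  dual
c4: i5/i6 mul.MUL+add.ALU  dual
c5: i7/i8 add.ALU+st.MEM  dual
c6: i9 add.ALU  WAW r2
c7: i10/i11 mulh.MUL+and.ALU  dual
c8: i12/i13 sub.ALU+sll.ALU  dual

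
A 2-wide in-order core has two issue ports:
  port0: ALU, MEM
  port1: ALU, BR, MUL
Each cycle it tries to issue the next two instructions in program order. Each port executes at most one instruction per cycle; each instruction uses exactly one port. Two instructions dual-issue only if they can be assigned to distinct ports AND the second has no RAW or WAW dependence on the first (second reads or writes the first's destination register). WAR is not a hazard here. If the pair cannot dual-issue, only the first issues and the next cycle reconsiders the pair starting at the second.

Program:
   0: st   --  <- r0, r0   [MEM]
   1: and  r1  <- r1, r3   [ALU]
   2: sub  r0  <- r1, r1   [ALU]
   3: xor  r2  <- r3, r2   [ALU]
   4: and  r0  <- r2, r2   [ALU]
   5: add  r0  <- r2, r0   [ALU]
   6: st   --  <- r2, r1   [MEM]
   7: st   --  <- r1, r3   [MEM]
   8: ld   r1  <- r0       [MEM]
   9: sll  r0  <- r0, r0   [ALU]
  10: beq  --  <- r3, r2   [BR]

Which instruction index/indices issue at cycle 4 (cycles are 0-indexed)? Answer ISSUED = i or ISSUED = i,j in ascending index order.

ISSUED = 7

  cy0 -> i0/i1 (st.MEM;and.ALU) dual
  cy1 -> i2/i3 (sub.ALU;xor.ALU) dual
  cy2 -> i4 (and.ALU) RAW+WAW r0
  cy3 -> i5/i6 (add.ALU;st.MEM) dual
  cy4 -> i7 (st.MEM) no-port MEM/MEM
  cy5 -> i8/i9 (ld.MEM;sll.ALU) dual
  cy6 -> i10 (beq.BR) tail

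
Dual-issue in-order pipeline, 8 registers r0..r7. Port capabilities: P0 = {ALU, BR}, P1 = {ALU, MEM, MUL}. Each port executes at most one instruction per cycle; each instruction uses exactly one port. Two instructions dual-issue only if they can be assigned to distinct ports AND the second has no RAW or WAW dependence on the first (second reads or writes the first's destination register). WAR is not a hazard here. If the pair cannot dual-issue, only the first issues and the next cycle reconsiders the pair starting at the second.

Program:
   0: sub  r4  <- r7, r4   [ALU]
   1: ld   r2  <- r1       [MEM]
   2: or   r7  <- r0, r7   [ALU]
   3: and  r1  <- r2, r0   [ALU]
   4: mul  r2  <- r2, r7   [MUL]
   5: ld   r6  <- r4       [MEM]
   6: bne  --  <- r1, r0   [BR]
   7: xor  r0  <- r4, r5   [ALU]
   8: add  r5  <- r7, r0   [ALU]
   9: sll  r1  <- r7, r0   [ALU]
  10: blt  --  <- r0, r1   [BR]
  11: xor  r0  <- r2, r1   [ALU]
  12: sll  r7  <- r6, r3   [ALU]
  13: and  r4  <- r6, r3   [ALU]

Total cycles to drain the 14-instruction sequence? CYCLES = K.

t=0 i0+i1:sub/ld ; 2-wide
t=1 i2+i3:or/and ; 2-wide
t=2 i4:mul ; no-port MUL/MEM
t=3 i5+i6:ld/bne ; 2-wide
t=4 i7:xor ; RAW r0
t=5 i8+i9:add/sll ; 2-wide
t=6 i10+i11:blt/xor ; 2-wide
t=7 i12+i13:sll/and ; 2-wide

CYCLES = 8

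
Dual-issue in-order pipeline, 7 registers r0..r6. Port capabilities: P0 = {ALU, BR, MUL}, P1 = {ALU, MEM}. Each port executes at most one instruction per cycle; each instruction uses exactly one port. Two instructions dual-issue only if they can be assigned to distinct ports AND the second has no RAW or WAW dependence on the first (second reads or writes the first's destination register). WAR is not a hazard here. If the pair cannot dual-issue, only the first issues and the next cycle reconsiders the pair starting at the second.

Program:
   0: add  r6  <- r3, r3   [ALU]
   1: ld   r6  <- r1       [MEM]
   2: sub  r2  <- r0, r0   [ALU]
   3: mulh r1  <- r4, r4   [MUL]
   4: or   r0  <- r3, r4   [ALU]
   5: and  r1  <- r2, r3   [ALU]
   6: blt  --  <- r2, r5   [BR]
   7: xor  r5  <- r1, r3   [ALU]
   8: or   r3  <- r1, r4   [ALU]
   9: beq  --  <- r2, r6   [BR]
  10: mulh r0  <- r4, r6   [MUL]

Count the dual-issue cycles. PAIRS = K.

#0 head=0: add i0 WAW r6
#1 head=1: ld+sub i1+i2 pair
#2 head=3: mulh+or i3+i4 pair
#3 head=5: and+blt i5+i6 pair
#4 head=7: xor+or i7+i8 pair
#5 head=9: beq i9 no-port BR/MUL
#6 head=10: mulh i10 tail

PAIRS = 4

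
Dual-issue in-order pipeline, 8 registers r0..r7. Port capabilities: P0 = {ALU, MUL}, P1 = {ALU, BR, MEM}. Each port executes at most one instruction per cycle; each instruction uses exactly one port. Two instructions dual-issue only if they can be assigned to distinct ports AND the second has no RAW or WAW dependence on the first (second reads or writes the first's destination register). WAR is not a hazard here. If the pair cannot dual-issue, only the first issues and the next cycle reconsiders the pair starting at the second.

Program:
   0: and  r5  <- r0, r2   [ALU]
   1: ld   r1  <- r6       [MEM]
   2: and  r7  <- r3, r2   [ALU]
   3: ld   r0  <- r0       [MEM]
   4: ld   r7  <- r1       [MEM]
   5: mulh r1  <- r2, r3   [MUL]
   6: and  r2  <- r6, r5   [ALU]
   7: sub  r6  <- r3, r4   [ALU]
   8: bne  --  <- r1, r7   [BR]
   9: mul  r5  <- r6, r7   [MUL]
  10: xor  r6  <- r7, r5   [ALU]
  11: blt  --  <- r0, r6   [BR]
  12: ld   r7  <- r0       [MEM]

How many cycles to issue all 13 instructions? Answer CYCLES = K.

CYCLES = 8

#0 head=0: and.ALU ld.MEM i0/i1 pair
#1 head=2: and.ALU ld.MEM i2/i3 pair
#2 head=4: ld.MEM mulh.MUL i4/i5 pair
#3 head=6: and.ALU sub.ALU i6/i7 pair
#4 head=8: bne.BR mul.MUL i8/i9 pair
#5 head=10: xor.ALU i10 RAW r6
#6 head=11: blt.BR i11 no-port BR/MEM
#7 head=12: ld.MEM i12 tail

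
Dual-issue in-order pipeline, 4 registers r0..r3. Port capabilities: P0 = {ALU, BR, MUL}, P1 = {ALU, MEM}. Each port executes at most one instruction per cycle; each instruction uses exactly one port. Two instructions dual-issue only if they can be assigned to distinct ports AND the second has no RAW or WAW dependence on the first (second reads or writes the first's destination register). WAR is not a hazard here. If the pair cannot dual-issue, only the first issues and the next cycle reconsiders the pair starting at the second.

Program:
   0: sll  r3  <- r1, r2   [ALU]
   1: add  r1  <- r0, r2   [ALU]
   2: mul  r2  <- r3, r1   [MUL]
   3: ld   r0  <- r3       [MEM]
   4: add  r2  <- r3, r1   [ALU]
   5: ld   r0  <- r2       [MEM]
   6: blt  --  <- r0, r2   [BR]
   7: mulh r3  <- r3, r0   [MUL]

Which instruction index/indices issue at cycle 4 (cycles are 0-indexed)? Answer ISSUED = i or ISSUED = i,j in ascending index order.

0. sll.ALU;add.ALU @i0/i1  | dual
1. mul.MUL;ld.MEM @i2/i3  | dual
2. add.ALU @i4  | RAW r2
3. ld.MEM @i5  | RAW r0
4. blt.BR @i6  | no-port BR/MUL
5. mulh.MUL @i7  | tail

ISSUED = 6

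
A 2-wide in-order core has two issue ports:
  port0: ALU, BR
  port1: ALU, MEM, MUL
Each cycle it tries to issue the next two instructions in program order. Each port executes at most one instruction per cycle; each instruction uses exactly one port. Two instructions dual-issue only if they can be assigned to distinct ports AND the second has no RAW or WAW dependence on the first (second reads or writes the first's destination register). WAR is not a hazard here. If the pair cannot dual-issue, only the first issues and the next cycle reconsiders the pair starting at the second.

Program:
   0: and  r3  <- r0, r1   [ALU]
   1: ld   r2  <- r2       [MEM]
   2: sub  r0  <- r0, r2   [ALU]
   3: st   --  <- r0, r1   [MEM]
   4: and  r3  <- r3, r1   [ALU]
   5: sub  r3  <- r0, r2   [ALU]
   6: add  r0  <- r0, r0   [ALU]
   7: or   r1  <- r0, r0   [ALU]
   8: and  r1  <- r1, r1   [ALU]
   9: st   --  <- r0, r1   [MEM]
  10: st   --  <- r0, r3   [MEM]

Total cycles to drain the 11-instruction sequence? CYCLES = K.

t=0 i0/i1:and ld ; 2-wide
t=1 i2:sub ; RAW r0
t=2 i3/i4:st and ; 2-wide
t=3 i5/i6:sub add ; 2-wide
t=4 i7:or ; RAW+WAW r1
t=5 i8:and ; RAW r1
t=6 i9:st ; no-port MEM/MEM
t=7 i10:st ; tail

CYCLES = 8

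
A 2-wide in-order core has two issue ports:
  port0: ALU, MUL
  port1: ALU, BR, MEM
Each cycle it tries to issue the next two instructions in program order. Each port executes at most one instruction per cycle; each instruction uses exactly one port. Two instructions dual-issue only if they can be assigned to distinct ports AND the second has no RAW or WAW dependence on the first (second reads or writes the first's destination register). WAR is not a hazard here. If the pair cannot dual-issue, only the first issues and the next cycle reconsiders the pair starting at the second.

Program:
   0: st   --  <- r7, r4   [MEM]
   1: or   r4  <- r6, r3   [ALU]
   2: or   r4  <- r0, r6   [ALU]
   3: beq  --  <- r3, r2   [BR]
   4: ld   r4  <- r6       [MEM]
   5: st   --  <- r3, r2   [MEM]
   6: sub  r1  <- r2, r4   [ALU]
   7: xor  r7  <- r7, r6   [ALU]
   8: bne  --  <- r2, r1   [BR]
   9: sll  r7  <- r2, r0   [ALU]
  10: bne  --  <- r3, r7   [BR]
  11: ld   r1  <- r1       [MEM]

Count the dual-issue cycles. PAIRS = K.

PAIRS = 4

c0: i0,i1 st+or  pair
c1: i2,i3 or+beq  pair
c2: i4 ld  no-port MEM/MEM
c3: i5,i6 st+sub  pair
c4: i7,i8 xor+bne  pair
c5: i9 sll  RAW r7
c6: i10 bne  no-port BR/MEM
c7: i11 ld  tail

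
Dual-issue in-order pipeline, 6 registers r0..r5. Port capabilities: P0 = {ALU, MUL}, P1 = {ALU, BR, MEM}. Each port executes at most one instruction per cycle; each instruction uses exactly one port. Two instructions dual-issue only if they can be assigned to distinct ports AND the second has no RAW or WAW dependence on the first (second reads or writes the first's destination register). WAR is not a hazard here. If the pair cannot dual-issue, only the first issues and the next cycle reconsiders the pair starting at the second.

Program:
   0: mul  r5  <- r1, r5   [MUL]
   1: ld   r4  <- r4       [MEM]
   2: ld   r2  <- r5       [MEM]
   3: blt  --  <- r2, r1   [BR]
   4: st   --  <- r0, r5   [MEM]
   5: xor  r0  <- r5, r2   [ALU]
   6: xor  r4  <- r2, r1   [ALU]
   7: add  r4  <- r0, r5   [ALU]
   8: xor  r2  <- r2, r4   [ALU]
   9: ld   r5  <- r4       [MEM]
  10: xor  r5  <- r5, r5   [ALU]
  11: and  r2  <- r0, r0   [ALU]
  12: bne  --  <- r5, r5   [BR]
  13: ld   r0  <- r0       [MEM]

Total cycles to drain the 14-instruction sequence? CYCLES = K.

t=0 i0&i1:mul.MUL+ld.MEM ; pair
t=1 i2:ld.MEM ; no-port MEM/BR
t=2 i3:blt.BR ; no-port BR/MEM
t=3 i4&i5:st.MEM+xor.ALU ; pair
t=4 i6:xor.ALU ; WAW r4
t=5 i7:add.ALU ; RAW r4
t=6 i8&i9:xor.ALU+ld.MEM ; pair
t=7 i10&i11:xor.ALU+and.ALU ; pair
t=8 i12:bne.BR ; no-port BR/MEM
t=9 i13:ld.MEM ; tail

CYCLES = 10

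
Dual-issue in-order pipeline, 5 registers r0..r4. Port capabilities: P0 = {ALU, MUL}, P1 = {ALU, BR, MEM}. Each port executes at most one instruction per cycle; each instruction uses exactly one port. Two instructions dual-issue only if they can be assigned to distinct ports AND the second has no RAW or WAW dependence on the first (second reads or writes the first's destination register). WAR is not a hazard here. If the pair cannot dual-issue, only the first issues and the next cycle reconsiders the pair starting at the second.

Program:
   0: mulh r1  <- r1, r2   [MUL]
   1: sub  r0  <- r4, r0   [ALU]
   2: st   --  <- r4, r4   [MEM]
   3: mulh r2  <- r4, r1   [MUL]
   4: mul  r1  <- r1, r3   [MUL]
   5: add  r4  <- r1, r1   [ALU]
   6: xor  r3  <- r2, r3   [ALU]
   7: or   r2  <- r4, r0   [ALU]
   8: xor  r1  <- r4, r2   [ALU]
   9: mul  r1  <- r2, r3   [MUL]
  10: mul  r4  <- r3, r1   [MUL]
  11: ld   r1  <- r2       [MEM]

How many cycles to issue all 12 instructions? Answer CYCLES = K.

CYCLES = 8

  cy0 -> i0/i1 (mulh.MUL sub.ALU) dual
  cy1 -> i2/i3 (st.MEM mulh.MUL) dual
  cy2 -> i4 (mul.MUL) RAW r1
  cy3 -> i5/i6 (add.ALU xor.ALU) dual
  cy4 -> i7 (or.ALU) RAW r2
  cy5 -> i8 (xor.ALU) WAW r1
  cy6 -> i9 (mul.MUL) no-port MUL/MUL
  cy7 -> i10/i11 (mul.MUL ld.MEM) dual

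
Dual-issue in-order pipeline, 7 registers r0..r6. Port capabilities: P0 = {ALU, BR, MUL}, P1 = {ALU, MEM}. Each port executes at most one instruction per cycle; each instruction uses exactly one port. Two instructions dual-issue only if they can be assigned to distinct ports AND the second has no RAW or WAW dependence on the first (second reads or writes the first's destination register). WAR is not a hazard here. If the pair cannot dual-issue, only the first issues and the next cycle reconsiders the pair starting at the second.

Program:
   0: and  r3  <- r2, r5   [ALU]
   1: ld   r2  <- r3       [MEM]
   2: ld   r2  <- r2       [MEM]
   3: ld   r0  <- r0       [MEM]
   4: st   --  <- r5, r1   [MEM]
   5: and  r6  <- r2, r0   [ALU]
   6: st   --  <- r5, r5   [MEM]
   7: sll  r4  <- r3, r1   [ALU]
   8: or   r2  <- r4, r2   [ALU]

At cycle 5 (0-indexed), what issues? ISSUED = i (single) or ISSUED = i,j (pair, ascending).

ISSUED = 6,7

[0] i0  and.ALU  -- RAW r3
[1] i1  ld.MEM  -- no-port MEM/MEM
[2] i2  ld.MEM  -- no-port MEM/MEM
[3] i3  ld.MEM  -- no-port MEM/MEM
[4] i4+i5  st.MEM+and.ALU  -- dual
[5] i6+i7  st.MEM+sll.ALU  -- dual
[6] i8  or.ALU  -- tail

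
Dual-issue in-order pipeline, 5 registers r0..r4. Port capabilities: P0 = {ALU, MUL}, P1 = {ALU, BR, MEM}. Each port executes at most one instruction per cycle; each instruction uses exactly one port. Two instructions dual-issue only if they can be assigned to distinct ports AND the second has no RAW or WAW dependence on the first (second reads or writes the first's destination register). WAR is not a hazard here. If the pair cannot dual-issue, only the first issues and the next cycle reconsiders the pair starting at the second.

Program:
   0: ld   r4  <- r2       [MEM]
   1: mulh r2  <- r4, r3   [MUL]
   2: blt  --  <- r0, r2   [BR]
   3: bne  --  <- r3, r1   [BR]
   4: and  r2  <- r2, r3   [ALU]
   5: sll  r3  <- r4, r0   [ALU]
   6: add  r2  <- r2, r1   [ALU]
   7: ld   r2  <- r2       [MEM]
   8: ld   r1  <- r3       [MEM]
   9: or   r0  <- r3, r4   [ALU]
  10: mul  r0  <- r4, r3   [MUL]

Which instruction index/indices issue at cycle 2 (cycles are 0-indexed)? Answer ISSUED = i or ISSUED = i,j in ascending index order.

t=0 i0:ld ; RAW r4
t=1 i1:mulh ; RAW r2
t=2 i2:blt ; no-port BR/BR
t=3 i3&i4:bne+and ; pair
t=4 i5&i6:sll+add ; pair
t=5 i7:ld ; no-port MEM/MEM
t=6 i8&i9:ld+or ; pair
t=7 i10:mul ; tail

ISSUED = 2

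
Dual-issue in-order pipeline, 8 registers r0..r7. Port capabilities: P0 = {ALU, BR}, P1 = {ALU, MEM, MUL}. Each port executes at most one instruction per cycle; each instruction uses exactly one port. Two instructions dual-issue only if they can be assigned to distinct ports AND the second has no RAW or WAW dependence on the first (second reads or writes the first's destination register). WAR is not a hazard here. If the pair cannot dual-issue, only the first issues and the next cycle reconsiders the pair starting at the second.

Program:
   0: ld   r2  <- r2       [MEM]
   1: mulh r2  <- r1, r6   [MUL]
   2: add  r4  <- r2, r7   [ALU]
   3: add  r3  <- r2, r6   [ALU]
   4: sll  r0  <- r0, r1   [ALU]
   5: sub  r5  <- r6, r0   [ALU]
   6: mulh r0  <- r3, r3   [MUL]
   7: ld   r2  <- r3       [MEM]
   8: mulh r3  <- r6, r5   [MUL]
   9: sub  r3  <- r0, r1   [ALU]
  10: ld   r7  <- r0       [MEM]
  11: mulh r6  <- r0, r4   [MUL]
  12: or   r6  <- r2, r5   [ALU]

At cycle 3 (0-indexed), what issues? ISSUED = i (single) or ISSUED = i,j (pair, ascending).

ISSUED = 4

0. ld @i0  | no-port MEM/MUL
1. mulh @i1  | RAW r2
2. add/add @i2&i3  | pair
3. sll @i4  | RAW r0
4. sub/mulh @i5&i6  | pair
5. ld @i7  | no-port MEM/MUL
6. mulh @i8  | WAW r3
7. sub/ld @i9&i10  | pair
8. mulh @i11  | WAW r6
9. or @i12  | tail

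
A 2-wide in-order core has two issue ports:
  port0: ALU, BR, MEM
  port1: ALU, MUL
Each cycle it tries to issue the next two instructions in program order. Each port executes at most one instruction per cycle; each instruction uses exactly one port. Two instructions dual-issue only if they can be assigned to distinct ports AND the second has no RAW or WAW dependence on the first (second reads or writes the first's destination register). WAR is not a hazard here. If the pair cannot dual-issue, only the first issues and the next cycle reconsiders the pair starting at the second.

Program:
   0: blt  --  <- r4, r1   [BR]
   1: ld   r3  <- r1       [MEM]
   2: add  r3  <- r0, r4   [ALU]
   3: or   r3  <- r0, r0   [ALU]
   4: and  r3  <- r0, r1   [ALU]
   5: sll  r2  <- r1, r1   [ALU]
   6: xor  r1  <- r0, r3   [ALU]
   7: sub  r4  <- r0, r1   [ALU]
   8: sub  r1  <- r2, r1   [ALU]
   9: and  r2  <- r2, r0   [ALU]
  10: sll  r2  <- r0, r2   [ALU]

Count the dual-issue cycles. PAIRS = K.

PAIRS = 2

0. blt @i0  | no-port BR/MEM
1. ld @i1  | WAW r3
2. add @i2  | WAW r3
3. or @i3  | WAW r3
4. and/sll @i4,i5  | 2-wide
5. xor @i6  | RAW r1
6. sub/sub @i7,i8  | 2-wide
7. and @i9  | RAW+WAW r2
8. sll @i10  | tail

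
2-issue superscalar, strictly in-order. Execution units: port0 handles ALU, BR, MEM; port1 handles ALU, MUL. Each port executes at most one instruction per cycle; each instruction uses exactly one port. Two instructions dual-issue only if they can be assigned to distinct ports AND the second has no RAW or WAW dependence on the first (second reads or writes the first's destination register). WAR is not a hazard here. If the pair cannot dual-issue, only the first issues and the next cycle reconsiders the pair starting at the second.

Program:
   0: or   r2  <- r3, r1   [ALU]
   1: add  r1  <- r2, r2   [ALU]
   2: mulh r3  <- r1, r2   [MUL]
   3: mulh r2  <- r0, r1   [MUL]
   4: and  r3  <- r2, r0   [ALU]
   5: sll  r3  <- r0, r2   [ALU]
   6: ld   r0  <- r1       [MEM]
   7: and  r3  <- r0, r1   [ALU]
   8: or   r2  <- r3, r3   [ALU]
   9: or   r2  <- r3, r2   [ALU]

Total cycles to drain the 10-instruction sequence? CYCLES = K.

CYCLES = 9

[0] i0  or  -- RAW r2
[1] i1  add  -- RAW r1
[2] i2  mulh  -- no-port MUL/MUL
[3] i3  mulh  -- RAW r2
[4] i4  and  -- WAW r3
[5] i5,i6  sll+ld  -- pair
[6] i7  and  -- RAW r3
[7] i8  or  -- RAW+WAW r2
[8] i9  or  -- tail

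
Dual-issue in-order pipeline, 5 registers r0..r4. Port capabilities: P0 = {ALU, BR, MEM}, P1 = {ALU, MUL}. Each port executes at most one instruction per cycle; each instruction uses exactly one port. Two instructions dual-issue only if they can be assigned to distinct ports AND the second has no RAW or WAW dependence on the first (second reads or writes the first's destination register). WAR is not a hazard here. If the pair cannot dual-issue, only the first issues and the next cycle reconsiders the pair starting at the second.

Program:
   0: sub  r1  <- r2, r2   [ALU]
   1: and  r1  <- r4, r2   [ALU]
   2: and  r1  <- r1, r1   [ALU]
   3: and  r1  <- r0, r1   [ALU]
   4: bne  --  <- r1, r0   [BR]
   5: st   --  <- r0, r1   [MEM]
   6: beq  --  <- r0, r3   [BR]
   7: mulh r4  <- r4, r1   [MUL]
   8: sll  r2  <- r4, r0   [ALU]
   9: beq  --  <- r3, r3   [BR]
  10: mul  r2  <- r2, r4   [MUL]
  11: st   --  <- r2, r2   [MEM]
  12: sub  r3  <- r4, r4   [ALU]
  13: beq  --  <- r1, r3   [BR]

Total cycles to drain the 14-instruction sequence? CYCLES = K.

[0] i0  sub  -- WAW r1
[1] i1  and  -- RAW+WAW r1
[2] i2  and  -- RAW+WAW r1
[3] i3  and  -- RAW r1
[4] i4  bne  -- no-port BR/MEM
[5] i5  st  -- no-port MEM/BR
[6] i6/i7  beq mulh  -- 2-wide
[7] i8/i9  sll beq  -- 2-wide
[8] i10  mul  -- RAW r2
[9] i11/i12  st sub  -- 2-wide
[10] i13  beq  -- tail

CYCLES = 11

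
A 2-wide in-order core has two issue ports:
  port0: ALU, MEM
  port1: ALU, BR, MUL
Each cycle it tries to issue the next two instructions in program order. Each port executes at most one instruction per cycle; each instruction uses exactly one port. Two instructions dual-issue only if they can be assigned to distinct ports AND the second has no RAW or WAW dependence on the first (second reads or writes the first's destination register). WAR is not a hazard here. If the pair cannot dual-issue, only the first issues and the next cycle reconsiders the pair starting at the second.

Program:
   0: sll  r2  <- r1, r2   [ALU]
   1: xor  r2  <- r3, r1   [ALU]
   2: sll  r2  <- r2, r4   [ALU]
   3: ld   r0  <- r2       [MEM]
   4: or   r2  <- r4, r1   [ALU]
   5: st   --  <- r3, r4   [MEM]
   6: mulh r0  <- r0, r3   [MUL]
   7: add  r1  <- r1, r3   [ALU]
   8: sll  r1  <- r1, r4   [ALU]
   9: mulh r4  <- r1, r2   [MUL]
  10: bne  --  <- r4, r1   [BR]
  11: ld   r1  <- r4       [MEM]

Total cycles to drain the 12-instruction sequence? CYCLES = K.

  cy0 -> i0 (sll) WAW r2
  cy1 -> i1 (xor) RAW+WAW r2
  cy2 -> i2 (sll) RAW r2
  cy3 -> i3+i4 (ld;or) 2-wide
  cy4 -> i5+i6 (st;mulh) 2-wide
  cy5 -> i7 (add) RAW+WAW r1
  cy6 -> i8 (sll) RAW r1
  cy7 -> i9 (mulh) no-port MUL/BR
  cy8 -> i10+i11 (bne;ld) 2-wide

CYCLES = 9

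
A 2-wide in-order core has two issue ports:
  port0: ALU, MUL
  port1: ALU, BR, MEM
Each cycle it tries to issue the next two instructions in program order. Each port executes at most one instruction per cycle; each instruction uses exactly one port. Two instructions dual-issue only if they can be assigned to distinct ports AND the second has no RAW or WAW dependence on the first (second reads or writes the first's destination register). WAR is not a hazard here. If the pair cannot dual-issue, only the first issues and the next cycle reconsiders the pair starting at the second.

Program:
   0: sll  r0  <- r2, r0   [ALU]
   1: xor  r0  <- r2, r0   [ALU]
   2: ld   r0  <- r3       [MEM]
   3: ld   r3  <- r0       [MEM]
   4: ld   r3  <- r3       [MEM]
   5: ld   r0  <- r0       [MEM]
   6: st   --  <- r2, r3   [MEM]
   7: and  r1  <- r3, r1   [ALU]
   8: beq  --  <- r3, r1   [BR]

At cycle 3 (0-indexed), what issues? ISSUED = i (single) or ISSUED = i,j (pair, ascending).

0. sll @i0  | RAW+WAW r0
1. xor @i1  | WAW r0
2. ld @i2  | no-port MEM/MEM
3. ld @i3  | no-port MEM/MEM
4. ld @i4  | no-port MEM/MEM
5. ld @i5  | no-port MEM/MEM
6. st/and @i6&i7  | pair
7. beq @i8  | tail

ISSUED = 3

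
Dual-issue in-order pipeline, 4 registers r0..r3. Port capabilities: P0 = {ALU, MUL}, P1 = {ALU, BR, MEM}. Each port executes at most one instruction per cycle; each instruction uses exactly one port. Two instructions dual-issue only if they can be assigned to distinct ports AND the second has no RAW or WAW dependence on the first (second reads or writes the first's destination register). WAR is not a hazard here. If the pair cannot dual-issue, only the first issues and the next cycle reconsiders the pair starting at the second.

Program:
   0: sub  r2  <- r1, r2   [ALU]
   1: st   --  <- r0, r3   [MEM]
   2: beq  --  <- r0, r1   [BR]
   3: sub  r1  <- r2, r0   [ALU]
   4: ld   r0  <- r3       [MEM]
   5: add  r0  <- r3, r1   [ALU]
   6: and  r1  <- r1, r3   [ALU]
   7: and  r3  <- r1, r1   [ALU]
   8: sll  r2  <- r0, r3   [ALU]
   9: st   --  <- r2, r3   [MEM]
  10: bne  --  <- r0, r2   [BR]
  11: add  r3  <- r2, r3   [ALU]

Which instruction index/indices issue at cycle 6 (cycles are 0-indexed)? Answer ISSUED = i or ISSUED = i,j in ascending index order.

#0 head=0: sub.ALU+st.MEM i0/i1 pair
#1 head=2: beq.BR+sub.ALU i2/i3 pair
#2 head=4: ld.MEM i4 WAW r0
#3 head=5: add.ALU+and.ALU i5/i6 pair
#4 head=7: and.ALU i7 RAW r3
#5 head=8: sll.ALU i8 RAW r2
#6 head=9: st.MEM i9 no-port MEM/BR
#7 head=10: bne.BR+add.ALU i10/i11 pair

ISSUED = 9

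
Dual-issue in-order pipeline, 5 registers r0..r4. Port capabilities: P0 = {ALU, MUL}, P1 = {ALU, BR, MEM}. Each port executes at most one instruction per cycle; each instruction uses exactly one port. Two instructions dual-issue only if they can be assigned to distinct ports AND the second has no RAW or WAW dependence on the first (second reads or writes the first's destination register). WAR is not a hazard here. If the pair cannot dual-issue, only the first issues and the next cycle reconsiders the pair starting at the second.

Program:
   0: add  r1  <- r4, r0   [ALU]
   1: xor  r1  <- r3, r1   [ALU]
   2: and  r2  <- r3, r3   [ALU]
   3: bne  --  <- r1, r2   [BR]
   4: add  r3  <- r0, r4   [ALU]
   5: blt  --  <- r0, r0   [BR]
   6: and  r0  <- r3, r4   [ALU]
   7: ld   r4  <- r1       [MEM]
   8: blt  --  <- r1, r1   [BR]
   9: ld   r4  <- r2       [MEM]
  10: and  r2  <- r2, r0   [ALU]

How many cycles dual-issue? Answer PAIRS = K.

t=0 i0:add.ALU ; RAW+WAW r1
t=1 i1&i2:xor.ALU+and.ALU ; pair
t=2 i3&i4:bne.BR+add.ALU ; pair
t=3 i5&i6:blt.BR+and.ALU ; pair
t=4 i7:ld.MEM ; no-port MEM/BR
t=5 i8:blt.BR ; no-port BR/MEM
t=6 i9&i10:ld.MEM+and.ALU ; pair

PAIRS = 4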